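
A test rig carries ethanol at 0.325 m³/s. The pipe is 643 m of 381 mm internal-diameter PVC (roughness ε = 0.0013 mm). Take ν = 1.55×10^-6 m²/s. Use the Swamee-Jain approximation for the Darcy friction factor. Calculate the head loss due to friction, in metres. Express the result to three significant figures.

h_f ≈ 8.67 m

V = 4Q/(πD²) = 4·0.325/(π·0.381²) = 2.851 m/s
Re = VD/ν = 2.851·0.381/1.55×10^-6 = 7.01×10^5 → turbulent
ε/D = 0.0013/381 = 3.41×10^-6
Swamee-Jain: f = 0.01240
h_f = f(L/D)V²/(2g) = 0.01240·(643/0.381)·2.851²/(2·9.81) = 8.670 m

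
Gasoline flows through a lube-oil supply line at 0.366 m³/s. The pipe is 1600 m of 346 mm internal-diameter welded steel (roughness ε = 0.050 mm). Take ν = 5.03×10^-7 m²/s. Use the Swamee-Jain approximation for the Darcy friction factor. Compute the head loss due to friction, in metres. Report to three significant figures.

h_f ≈ 48.0 m

V = 4Q/(πD²) = 4·0.366/(π·0.346²) = 3.893 m/s
Re = VD/ν = 3.893·0.346/5.03×10^-7 = 2.68×10^6 → turbulent
ε/D = 0.050/346 = 1.45×10^-4
Swamee-Jain: f = 0.01343
h_f = f(L/D)V²/(2g) = 0.01343·(1600/0.346)·3.893²/(2·9.81) = 47.96 m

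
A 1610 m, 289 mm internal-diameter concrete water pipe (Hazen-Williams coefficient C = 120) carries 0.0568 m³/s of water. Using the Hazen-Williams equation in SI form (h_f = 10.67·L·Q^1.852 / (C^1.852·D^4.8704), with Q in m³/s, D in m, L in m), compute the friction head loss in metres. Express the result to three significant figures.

h_f = 10.67·1610·0.0568^1.852 / (120^1.852·0.289^4.8704) = 5.047 m

h_f ≈ 5.05 m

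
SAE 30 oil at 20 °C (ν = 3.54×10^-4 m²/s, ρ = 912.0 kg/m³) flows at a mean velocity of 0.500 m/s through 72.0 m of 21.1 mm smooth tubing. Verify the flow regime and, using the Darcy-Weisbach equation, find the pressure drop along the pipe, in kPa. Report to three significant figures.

Δp ≈ 835 kPa

Re = VD/ν = 0.500·0.02110/3.54×10^-4 = 29.8 → laminar (Re < 2300)
f = 64/Re = 2.147
h_f = f(L/D)V²/(2g) = 2.147·(72.0/0.02110)·0.500²/(2·9.81) = 93.37 m
Δp = ρg·h_f = 912.0·9.81·93.37 = 835.4 kPa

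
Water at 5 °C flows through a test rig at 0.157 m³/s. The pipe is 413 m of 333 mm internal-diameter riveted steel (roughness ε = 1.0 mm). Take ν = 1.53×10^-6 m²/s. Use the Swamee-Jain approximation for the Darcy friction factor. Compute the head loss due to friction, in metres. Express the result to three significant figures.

h_f ≈ 5.47 m

V = 4Q/(πD²) = 4·0.157/(π·0.333²) = 1.803 m/s
Re = VD/ν = 1.803·0.333/1.53×10^-6 = 3.92×10^5 → turbulent
ε/D = 1.0/333 = 0.00300
Swamee-Jain: f = 0.02664
h_f = f(L/D)V²/(2g) = 0.02664·(413/0.333)·1.803²/(2·9.81) = 5.473 m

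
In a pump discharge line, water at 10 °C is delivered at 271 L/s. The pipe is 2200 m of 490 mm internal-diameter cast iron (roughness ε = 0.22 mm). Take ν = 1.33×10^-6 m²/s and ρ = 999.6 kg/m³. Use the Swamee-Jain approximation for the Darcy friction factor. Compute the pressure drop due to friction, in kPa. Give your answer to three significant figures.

Δp ≈ 80.6 kPa

V = 4Q/(πD²) = 4·0.271/(π·0.490²) = 1.437 m/s
Re = VD/ν = 1.437·0.490/1.33×10^-6 = 5.29×10^5 → turbulent
ε/D = 0.22/490 = 4.49×10^-4
Swamee-Jain: f = 0.01740
h_f = f(L/D)V²/(2g) = 0.01740·(2200/0.490)·1.437²/(2·9.81) = 8.222 m
Δp = ρg·h_f = 999.6·9.81·8.222 = 80.62 kPa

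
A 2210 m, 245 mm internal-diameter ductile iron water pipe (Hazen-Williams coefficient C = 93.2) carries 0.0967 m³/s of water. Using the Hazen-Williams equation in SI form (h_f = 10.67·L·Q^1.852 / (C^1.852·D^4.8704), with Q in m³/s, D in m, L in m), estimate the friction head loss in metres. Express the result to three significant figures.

h_f ≈ 66.3 m

h_f = 10.67·2210·0.0967^1.852 / (93.2^1.852·0.245^4.8704) = 66.25 m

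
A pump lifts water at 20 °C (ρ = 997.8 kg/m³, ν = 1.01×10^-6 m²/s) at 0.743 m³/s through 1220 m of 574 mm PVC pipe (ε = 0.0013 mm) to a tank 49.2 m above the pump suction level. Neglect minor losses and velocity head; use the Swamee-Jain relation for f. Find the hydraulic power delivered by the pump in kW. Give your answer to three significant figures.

V = 4Q/(πD²) = 2.871 m/s; Re = 1.63×10^6; ε/D = 2.26×10^-6; f = 0.01078
h_f = f(L/D)V²/2g = 9.631 m
Total head H = z + h_f = 49.2 + 9.631 = 58.83 m
P_hyd = ρgQH = 997.8·9.81·0.743·58.83 = 427.9 kW

P_hyd ≈ 428 kW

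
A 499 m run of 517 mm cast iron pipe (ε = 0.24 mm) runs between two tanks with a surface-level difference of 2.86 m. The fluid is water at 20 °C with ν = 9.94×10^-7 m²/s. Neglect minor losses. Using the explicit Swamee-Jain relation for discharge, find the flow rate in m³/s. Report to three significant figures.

Q ≈ 0.389 m³/s

Swamee-Jain (Type II): Q = -0.965·√(gD⁵h_f/L)·ln[ε/(3.7D) + √(3.17ν²L/(gD³h_f))]
√(gD⁵h_f/L) = √(9.81·0.517⁵·2.86/499) = 0.04557
ε/(3.7D) = 1.25×10^-4; √(3.17ν²L/(gD³h_f)) = 2.01×10^-5
Q = -0.965·0.04557·ln(1.455×10^-4) = 0.3885 m³/s
Check: V = 1.85 m/s, Re = 9.63×10^5, f = 0.01707, h_f = 2.88 m ≈ 2.86 m ✓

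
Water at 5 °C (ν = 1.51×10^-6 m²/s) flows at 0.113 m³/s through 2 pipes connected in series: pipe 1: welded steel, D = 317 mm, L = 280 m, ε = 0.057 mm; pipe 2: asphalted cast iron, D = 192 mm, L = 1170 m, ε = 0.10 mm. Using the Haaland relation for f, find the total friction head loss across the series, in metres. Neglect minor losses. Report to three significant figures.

Pipe 1: V = 1.432 m/s, Re = 3.01×10^5, ε/D = 1.80×10^-4, f = 0.01590, h_1 = f(L/D)V²/2g = 1.467 m
Pipe 2: V = 3.903 m/s, Re = 4.96×10^5, ε/D = 5.21×10^-4, f = 0.01771, h_2 = f(L/D)V²/2g = 83.81 m
Series → Q common, losses add: H = Σh = 85.28 m

H ≈ 85.3 m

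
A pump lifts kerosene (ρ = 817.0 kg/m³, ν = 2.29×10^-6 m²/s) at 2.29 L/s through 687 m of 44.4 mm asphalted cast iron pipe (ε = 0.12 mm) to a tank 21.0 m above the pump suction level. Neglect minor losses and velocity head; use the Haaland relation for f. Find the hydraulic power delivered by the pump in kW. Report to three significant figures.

P_hyd ≈ 1.31 kW

V = 4Q/(πD²) = 1.479 m/s; Re = 2.87×10^4; ε/D = 0.00270; f = 0.02934
h_f = f(L/D)V²/2g = 50.61 m
Total head H = z + h_f = 21.0 + 50.61 = 71.61 m
P_hyd = ρgQH = 817.0·9.81·0.00229·71.61 = 1.314 kW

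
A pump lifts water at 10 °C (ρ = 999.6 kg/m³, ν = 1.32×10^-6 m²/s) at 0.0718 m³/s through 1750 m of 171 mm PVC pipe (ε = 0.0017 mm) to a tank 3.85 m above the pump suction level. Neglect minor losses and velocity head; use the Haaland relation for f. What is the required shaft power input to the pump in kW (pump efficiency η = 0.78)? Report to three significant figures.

P_shaft ≈ 66.4 kW

V = 4Q/(πD²) = 3.126 m/s; Re = 4.05×10^5; ε/D = 9.94×10^-6; f = 0.01367
h_f = f(L/D)V²/2g = 69.68 m
Total head H = z + h_f = 3.85 + 69.68 = 73.53 m
P_hyd = ρgQH = 999.6·9.81·0.0718·73.53 = 51.77 kW
P_shaft = P_hyd/η = 51.77/0.78 = 66.37 kW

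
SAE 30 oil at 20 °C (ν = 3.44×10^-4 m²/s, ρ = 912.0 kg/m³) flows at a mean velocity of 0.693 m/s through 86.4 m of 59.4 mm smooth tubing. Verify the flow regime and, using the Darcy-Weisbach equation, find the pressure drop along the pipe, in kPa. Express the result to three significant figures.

Re = VD/ν = 0.693·0.05940/3.44×10^-4 = 120 → laminar (Re < 2300)
f = 64/Re = 0.5348
h_f = f(L/D)V²/(2g) = 0.5348·(86.4/0.05940)·0.693²/(2·9.81) = 19.04 m
Δp = ρg·h_f = 912.0·9.81·19.04 = 170.4 kPa

Δp ≈ 170 kPa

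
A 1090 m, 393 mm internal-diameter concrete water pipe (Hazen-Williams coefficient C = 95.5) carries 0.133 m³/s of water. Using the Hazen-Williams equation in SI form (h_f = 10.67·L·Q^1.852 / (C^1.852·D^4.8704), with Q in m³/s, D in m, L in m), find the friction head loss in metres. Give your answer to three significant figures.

h_f = 10.67·1090·0.133^1.852 / (95.5^1.852·0.393^4.8704) = 5.642 m

h_f ≈ 5.64 m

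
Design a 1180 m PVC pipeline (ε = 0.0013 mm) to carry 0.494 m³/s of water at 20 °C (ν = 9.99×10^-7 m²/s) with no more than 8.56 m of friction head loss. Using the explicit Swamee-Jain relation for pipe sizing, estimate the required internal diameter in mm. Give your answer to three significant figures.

D ≈ 505 mm

Swamee-Jain (Type III): D = 0.66·[ε^1.25·(LQ²/(gh_f))^4.75 + ν·Q^9.4·(L/(gh_f))^5.2]^0.04
LQ²/(gh_f) = 3.429; L/(gh_f) = 14.05
Term 1 = ε^1.25·(…)^4.75 = 1.53×10^-5; Term 2 = ν·Q^9.4·(…)^5.2 = 0.00123
D = 0.66·(1.53×10^-5 + 0.00123)^0.04 = 0.5050 m = 505 mm
Check: V = 2.47 m/s, Re = 1.25×10^6, f = 0.01126, h_f = 8.16 m ≈ 8.56 m ✓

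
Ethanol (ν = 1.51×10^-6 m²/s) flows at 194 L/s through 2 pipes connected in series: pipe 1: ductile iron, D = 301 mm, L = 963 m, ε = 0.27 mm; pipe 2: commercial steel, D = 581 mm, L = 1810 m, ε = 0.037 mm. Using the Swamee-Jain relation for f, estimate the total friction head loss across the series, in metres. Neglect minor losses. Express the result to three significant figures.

Pipe 1: V = 2.726 m/s, Re = 5.43×10^5, ε/D = 8.97×10^-4, f = 0.01984, h_1 = f(L/D)V²/2g = 24.05 m
Pipe 2: V = 0.7317 m/s, Re = 2.82×10^5, ε/D = 6.37×10^-5, f = 0.01523, h_2 = f(L/D)V²/2g = 1.295 m
Series → Q common, losses add: H = Σh = 25.34 m

H ≈ 25.3 m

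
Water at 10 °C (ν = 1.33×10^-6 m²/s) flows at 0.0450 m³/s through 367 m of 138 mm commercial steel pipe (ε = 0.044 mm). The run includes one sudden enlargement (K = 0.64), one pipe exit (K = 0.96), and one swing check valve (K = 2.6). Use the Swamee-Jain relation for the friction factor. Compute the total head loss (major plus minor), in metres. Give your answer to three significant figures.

H_L ≈ 23.0 m

V = 4Q/(πD²) = 3.009 m/s; V²/2g = 0.4613 m
Re = 3.12×10^5, ε/D = 3.19×10^-4 → f = 0.01713 (Swamee-Jain)
Major: h_f = f(L/D)·V²/2g = 0.01713·2659·0.4613 = 21.02 m
Minor: ΣK = 4.20; h_m = ΣK·V²/2g = 1.938 m
Total H_L = 21.02 + 1.938 = 22.96 m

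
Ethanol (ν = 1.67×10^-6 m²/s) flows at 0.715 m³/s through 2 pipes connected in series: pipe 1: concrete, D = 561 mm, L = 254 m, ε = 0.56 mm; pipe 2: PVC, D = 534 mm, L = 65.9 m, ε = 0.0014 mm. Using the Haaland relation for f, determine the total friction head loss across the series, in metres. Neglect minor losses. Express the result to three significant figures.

H ≈ 4.59 m

Pipe 1: V = 2.893 m/s, Re = 9.72×10^5, ε/D = 9.98×10^-4, f = 0.01994, h_1 = f(L/D)V²/2g = 3.850 m
Pipe 2: V = 3.193 m/s, Re = 1.02×10^6, ε/D = 2.62×10^-6, f = 0.01159, h_2 = f(L/D)V²/2g = 0.7430 m
Series → Q common, losses add: H = Σh = 4.593 m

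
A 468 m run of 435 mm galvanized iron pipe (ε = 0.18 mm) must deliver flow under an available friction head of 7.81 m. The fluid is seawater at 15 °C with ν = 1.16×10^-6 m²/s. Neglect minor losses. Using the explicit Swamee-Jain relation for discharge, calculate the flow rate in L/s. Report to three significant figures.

Q ≈ 436 L/s

Swamee-Jain (Type II): Q = -0.965·√(gD⁵h_f/L)·ln[ε/(3.7D) + √(3.17ν²L/(gD³h_f))]
√(gD⁵h_f/L) = √(9.81·0.435⁵·7.81/468) = 0.05050
ε/(3.7D) = 1.12×10^-4; √(3.17ν²L/(gD³h_f)) = 1.78×10^-5
Q = -0.965·0.05050·ln(1.296×10^-4) = 0.4362 m³/s
Check: V = 2.93 m/s, Re = 1.10×10^6, f = 0.01663, h_f = 7.86 m ≈ 7.81 m ✓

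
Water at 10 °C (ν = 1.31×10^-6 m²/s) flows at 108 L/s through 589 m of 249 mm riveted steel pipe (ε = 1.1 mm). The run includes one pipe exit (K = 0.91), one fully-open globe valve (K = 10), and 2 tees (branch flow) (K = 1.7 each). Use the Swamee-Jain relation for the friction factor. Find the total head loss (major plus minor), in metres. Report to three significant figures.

H_L ≈ 21.2 m

V = 4Q/(πD²) = 2.218 m/s; V²/2g = 0.2507 m
Re = 4.22×10^5, ε/D = 0.00442 → f = 0.02962 (Swamee-Jain)
Major: h_f = f(L/D)·V²/2g = 0.02962·2365·0.2507 = 17.57 m
Minor: ΣK = 14.3; h_m = ΣK·V²/2g = 3.588 m
Total H_L = 17.57 + 3.588 = 21.15 m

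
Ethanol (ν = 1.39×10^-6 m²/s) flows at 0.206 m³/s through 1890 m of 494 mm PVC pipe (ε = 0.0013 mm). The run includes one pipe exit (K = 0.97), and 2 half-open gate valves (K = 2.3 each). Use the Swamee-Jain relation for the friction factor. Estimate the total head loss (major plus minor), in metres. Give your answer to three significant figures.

V = 4Q/(πD²) = 1.075 m/s; V²/2g = 0.05888 m
Re = 3.82×10^5, ε/D = 2.63×10^-6 → f = 0.01378 (Swamee-Jain)
Major: h_f = f(L/D)·V²/2g = 0.01378·3826·0.05888 = 3.104 m
Minor: ΣK = 5.57; h_m = ΣK·V²/2g = 0.3279 m
Total H_L = 3.104 + 0.3279 = 3.432 m

H_L ≈ 3.43 m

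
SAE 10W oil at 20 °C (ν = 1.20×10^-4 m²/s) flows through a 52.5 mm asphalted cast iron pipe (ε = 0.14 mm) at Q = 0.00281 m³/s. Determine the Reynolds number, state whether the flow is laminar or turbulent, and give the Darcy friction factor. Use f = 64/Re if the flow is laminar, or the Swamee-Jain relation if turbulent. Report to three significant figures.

V = 4Q/(πD²) = 1.298 m/s
Re = VD/ν = 1.298·0.0525/1.20×10^-4 = 568
Re < 2300 → laminar → f = 64/Re = 0.1127

Re ≈ 568; laminar; f = 64/Re ≈ 0.113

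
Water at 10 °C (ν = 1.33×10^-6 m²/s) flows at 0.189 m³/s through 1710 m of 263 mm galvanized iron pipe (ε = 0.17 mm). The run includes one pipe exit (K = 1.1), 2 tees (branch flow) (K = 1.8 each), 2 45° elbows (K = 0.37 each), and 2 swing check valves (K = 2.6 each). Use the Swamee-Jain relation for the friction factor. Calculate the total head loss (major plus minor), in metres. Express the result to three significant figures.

V = 4Q/(πD²) = 3.479 m/s; V²/2g = 0.6169 m
Re = 6.88×10^5, ε/D = 6.46×10^-4 → f = 0.01841 (Swamee-Jain)
Major: h_f = f(L/D)·V²/2g = 0.01841·6502·0.6169 = 73.86 m
Minor: ΣK = 10.6; h_m = ΣK·V²/2g = 6.564 m
Total H_L = 73.86 + 6.564 = 80.42 m

H_L ≈ 80.4 m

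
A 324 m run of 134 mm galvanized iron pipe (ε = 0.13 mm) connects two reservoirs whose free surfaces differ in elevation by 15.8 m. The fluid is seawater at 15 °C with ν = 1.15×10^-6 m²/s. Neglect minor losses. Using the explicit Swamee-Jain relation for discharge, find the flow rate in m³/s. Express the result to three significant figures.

Swamee-Jain (Type II): Q = -0.965·√(gD⁵h_f/L)·ln[ε/(3.7D) + √(3.17ν²L/(gD³h_f))]
√(gD⁵h_f/L) = √(9.81·0.134⁵·15.8/324) = 0.004546
ε/(3.7D) = 2.62×10^-4; √(3.17ν²L/(gD³h_f)) = 6.04×10^-5
Q = -0.965·0.004546·ln(3.226×10^-4) = 0.03527 m³/s
Check: V = 2.50 m/s, Re = 2.91×10^5, f = 0.02065, h_f = 15.9 m ≈ 15.8 m ✓

Q ≈ 0.0353 m³/s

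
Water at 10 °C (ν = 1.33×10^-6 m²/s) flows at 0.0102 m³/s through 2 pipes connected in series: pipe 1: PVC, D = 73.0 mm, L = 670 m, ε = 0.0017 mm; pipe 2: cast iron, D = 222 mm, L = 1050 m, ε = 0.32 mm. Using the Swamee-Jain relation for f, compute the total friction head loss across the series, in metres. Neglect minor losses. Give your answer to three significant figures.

H ≈ 47.6 m

Pipe 1: V = 2.437 m/s, Re = 1.34×10^5, ε/D = 2.33×10^-5, f = 0.01699, h_1 = f(L/D)V²/2g = 47.21 m
Pipe 2: V = 0.2635 m/s, Re = 4.40×10^4, ε/D = 0.00144, f = 0.02579, h_2 = f(L/D)V²/2g = 0.4317 m
Series → Q common, losses add: H = Σh = 47.64 m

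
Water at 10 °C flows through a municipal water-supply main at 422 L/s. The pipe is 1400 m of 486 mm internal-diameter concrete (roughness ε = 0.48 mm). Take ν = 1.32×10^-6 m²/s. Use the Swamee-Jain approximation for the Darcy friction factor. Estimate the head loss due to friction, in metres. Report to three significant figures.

h_f ≈ 15.2 m

V = 4Q/(πD²) = 4·0.422/(π·0.486²) = 2.275 m/s
Re = VD/ν = 2.275·0.486/1.32×10^-6 = 8.38×10^5 → turbulent
ε/D = 0.48/486 = 9.88×10^-4
Swamee-Jain: f = 0.02004
h_f = f(L/D)V²/(2g) = 0.02004·(1400/0.486)·2.275²/(2·9.81) = 15.23 m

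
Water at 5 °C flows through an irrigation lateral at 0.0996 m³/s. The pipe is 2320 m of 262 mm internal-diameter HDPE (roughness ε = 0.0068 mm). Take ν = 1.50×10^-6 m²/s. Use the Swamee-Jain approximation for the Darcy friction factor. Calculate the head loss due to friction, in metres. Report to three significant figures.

V = 4Q/(πD²) = 4·0.0996/(π·0.262²) = 1.847 m/s
Re = VD/ν = 1.847·0.262/1.50×10^-6 = 3.23×10^5 → turbulent
ε/D = 0.0068/262 = 2.60×10^-5
Swamee-Jain: f = 0.01449
h_f = f(L/D)V²/(2g) = 0.01449·(2320/0.262)·1.847²/(2·9.81) = 22.32 m

h_f ≈ 22.3 m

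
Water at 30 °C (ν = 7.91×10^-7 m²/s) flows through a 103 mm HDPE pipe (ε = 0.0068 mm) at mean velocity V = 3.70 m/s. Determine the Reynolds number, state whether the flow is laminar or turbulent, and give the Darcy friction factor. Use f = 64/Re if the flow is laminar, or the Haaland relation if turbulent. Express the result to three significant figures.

Re = VD/ν = 3.700·0.103/7.91×10^-7 = 4.82×10^5
Re > 4000 → turbulent; ε/D = 6.60×10^-5
Haaland: f = 0.01394

Re ≈ 4.82×10^5; turbulent; f ≈ 0.0139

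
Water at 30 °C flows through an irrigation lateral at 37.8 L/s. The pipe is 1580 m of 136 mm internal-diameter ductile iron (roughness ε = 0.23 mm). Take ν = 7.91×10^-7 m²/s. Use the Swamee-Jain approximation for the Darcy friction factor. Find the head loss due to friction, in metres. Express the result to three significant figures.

h_f ≈ 92.2 m

V = 4Q/(πD²) = 4·0.0378/(π·0.136²) = 2.602 m/s
Re = VD/ν = 2.602·0.136/7.91×10^-7 = 4.47×10^5 → turbulent
ε/D = 0.23/136 = 0.00169
Swamee-Jain: f = 0.02299
h_f = f(L/D)V²/(2g) = 0.02299·(1580/0.136)·2.602²/(2·9.81) = 92.19 m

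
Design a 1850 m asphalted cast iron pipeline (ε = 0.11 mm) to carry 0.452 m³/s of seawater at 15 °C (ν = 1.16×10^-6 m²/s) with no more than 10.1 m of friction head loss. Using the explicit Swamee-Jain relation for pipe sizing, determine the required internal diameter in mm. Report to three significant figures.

D ≈ 547 mm

Swamee-Jain (Type III): D = 0.66·[ε^1.25·(LQ²/(gh_f))^4.75 + ν·Q^9.4·(L/(gh_f))^5.2]^0.04
LQ²/(gh_f) = 3.815; L/(gh_f) = 18.67
Term 1 = ε^1.25·(…)^4.75 = 0.00651; Term 2 = ν·Q^9.4·(…)^5.2 = 0.00271
D = 0.66·(0.00651 + 0.00271)^0.04 = 0.5472 m = 547 mm
Check: V = 1.92 m/s, Re = 9.07×10^5, f = 0.01487, h_f = 9.46 m ≈ 10.1 m ✓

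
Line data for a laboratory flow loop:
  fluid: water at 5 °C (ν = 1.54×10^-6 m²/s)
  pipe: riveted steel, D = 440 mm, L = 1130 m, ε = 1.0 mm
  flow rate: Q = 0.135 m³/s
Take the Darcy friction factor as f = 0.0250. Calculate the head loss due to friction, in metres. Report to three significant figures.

h_f ≈ 2.58 m

V = 4Q/(πD²) = 4·0.135/(π·0.440²) = 0.8878 m/s
h_f = f(L/D)V²/(2g) = 0.02500·(1130/0.440)·0.8878²/(2·9.81) = 2.580 m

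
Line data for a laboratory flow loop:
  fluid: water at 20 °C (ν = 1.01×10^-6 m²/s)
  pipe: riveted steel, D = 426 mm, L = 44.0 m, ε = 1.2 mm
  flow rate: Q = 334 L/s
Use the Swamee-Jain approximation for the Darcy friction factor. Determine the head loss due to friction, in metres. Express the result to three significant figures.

V = 4Q/(πD²) = 4·0.334/(π·0.426²) = 2.343 m/s
Re = VD/ν = 2.343·0.426/1.01×10^-6 = 9.88×10^5 → turbulent
ε/D = 1.2/426 = 0.00282
Swamee-Jain: f = 0.02592
h_f = f(L/D)V²/(2g) = 0.02592·(44.0/0.426)·2.343²/(2·9.81) = 0.7494 m

h_f ≈ 0.749 m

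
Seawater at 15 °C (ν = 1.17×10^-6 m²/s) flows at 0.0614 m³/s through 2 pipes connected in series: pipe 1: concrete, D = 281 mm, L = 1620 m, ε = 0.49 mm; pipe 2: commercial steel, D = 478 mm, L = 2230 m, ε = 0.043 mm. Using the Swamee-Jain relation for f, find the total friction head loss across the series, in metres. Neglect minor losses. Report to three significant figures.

H ≈ 7.27 m

Pipe 1: V = 0.9901 m/s, Re = 2.38×10^5, ε/D = 0.00174, f = 0.02358, h_1 = f(L/D)V²/2g = 6.792 m
Pipe 2: V = 0.3422 m/s, Re = 1.40×10^5, ε/D = 9.00×10^-5, f = 0.01732, h_2 = f(L/D)V²/2g = 0.4820 m
Series → Q common, losses add: H = Σh = 7.274 m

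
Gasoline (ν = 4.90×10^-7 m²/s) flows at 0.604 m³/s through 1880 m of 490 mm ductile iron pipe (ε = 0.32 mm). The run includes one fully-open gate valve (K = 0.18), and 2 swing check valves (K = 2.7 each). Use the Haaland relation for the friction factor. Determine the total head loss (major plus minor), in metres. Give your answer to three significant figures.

V = 4Q/(πD²) = 3.203 m/s; V²/2g = 0.5229 m
Re = 3.20×10^6, ε/D = 6.53×10^-4 → f = 0.01790 (Haaland)
Major: h_f = f(L/D)·V²/2g = 0.01790·3837·0.5229 = 35.91 m
Minor: ΣK = 5.58; h_m = ΣK·V²/2g = 2.918 m
Total H_L = 35.91 + 2.918 = 38.83 m

H_L ≈ 38.8 m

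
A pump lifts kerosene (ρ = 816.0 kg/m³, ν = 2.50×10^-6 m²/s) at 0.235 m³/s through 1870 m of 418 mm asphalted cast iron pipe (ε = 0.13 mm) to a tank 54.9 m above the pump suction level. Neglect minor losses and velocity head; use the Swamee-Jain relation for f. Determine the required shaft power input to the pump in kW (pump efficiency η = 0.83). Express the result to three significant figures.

V = 4Q/(πD²) = 1.712 m/s; Re = 2.86×10^5; ε/D = 3.11×10^-4; f = 0.01721
h_f = f(L/D)V²/2g = 11.51 m
Total head H = z + h_f = 54.9 + 11.51 = 66.41 m
P_hyd = ρgQH = 816.0·9.81·0.235·66.41 = 124.9 kW
P_shaft = P_hyd/η = 124.9/0.83 = 150.5 kW

P_shaft ≈ 151 kW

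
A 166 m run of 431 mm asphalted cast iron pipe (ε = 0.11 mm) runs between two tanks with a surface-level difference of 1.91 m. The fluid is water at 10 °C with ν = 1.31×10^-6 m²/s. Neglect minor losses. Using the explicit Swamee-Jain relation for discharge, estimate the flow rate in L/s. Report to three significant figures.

Swamee-Jain (Type II): Q = -0.965·√(gD⁵h_f/L)·ln[ε/(3.7D) + √(3.17ν²L/(gD³h_f))]
√(gD⁵h_f/L) = √(9.81·0.431⁵·1.91/166) = 0.04097
ε/(3.7D) = 6.90×10^-5; √(3.17ν²L/(gD³h_f)) = 2.45×10^-5
Q = -0.965·0.04097·ln(9.351×10^-5) = 0.3668 m³/s
Check: V = 2.51 m/s, Re = 8.27×10^5, f = 0.01549, h_f = 1.92 m ≈ 1.91 m ✓

Q ≈ 367 L/s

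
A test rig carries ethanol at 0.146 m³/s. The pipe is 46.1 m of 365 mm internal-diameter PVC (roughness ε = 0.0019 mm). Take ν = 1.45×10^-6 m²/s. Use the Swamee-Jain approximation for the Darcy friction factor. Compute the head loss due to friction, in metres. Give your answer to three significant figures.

V = 4Q/(πD²) = 4·0.146/(π·0.365²) = 1.395 m/s
Re = VD/ν = 1.395·0.365/1.45×10^-6 = 3.51×10^5 → turbulent
ε/D = 0.0019/365 = 5.21×10^-6
Swamee-Jain: f = 0.01403
h_f = f(L/D)V²/(2g) = 0.01403·(46.1/0.365)·1.395²/(2·9.81) = 0.1758 m

h_f ≈ 0.176 m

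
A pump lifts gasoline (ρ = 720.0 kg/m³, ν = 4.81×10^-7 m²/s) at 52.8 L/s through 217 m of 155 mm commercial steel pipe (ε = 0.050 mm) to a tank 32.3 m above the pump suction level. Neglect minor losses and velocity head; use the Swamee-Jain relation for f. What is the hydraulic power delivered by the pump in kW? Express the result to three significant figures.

P_hyd ≈ 15.4 kW

V = 4Q/(πD²) = 2.798 m/s; Re = 9.02×10^5; ε/D = 3.23×10^-4; f = 0.01603
h_f = f(L/D)V²/2g = 8.953 m
Total head H = z + h_f = 32.3 + 8.953 = 41.25 m
P_hyd = ρgQH = 720.0·9.81·0.0528·41.25 = 15.38 kW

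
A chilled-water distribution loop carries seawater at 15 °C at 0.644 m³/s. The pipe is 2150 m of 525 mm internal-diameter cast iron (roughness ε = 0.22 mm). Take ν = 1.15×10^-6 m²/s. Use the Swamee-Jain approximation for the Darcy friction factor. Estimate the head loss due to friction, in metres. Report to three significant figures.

V = 4Q/(πD²) = 4·0.644/(π·0.525²) = 2.975 m/s
Re = VD/ν = 2.975·0.525/1.15×10^-6 = 1.36×10^6 → turbulent
ε/D = 0.22/525 = 4.19×10^-4
Swamee-Jain: f = 0.01657
h_f = f(L/D)V²/(2g) = 0.01657·(2150/0.525)·2.975²/(2·9.81) = 30.61 m

h_f ≈ 30.6 m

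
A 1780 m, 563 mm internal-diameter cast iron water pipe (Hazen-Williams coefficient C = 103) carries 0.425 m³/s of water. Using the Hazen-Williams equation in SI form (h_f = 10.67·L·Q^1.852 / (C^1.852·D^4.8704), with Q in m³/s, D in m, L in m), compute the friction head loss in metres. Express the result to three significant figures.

h_f = 10.67·1780·0.425^1.852 / (103^1.852·0.563^4.8704) = 11.96 m

h_f ≈ 12.0 m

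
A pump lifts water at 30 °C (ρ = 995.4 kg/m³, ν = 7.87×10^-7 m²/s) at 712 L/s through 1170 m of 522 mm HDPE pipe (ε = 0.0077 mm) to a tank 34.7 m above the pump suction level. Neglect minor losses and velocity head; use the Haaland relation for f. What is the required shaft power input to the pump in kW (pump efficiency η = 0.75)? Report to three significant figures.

V = 4Q/(πD²) = 3.327 m/s; Re = 2.21×10^6; ε/D = 1.48×10^-5; f = 0.01065
h_f = f(L/D)V²/2g = 13.47 m
Total head H = z + h_f = 34.7 + 13.47 = 48.17 m
P_hyd = ρgQH = 995.4·9.81·0.712·48.17 = 334.9 kW
P_shaft = P_hyd/η = 334.9/0.75 = 446.5 kW

P_shaft ≈ 447 kW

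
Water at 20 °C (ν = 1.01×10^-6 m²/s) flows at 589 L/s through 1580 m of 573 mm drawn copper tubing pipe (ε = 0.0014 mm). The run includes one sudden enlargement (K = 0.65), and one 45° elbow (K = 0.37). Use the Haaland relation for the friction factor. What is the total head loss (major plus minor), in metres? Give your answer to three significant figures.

H_L ≈ 8.44 m

V = 4Q/(πD²) = 2.284 m/s; V²/2g = 0.2659 m
Re = 1.30×10^6, ε/D = 2.44×10^-6 → f = 0.01114 (Haaland)
Major: h_f = f(L/D)·V²/2g = 0.01114·2757·0.2659 = 8.171 m
Minor: ΣK = 1.02; h_m = ΣK·V²/2g = 0.2712 m
Total H_L = 8.171 + 0.2712 = 8.443 m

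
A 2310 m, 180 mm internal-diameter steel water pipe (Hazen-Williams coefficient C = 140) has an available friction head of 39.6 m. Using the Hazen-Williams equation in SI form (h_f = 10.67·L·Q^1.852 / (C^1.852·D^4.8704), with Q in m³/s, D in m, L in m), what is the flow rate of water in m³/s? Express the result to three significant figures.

Q ≈ 0.0477 m³/s

Rearranging: Q = [h_f·C^1.852·D^4.8704 / (10.67·L)]^(1/1.852)
Q = [39.6·140^1.852·0.180^4.8704 / (10.67·2310)]^0.540 = 0.04775 m³/s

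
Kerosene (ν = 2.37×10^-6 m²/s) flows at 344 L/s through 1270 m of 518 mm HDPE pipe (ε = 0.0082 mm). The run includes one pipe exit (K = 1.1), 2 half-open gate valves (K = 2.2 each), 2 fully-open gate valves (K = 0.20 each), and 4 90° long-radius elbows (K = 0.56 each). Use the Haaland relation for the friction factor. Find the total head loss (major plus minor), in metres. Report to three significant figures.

V = 4Q/(πD²) = 1.632 m/s; V²/2g = 0.1358 m
Re = 3.57×10^5, ε/D = 1.58×10^-5 → f = 0.01403 (Haaland)
Major: h_f = f(L/D)·V²/2g = 0.01403·2452·0.1358 = 4.673 m
Minor: ΣK = 8.14; h_m = ΣK·V²/2g = 1.105 m
Total H_L = 4.673 + 1.105 = 5.778 m

H_L ≈ 5.78 m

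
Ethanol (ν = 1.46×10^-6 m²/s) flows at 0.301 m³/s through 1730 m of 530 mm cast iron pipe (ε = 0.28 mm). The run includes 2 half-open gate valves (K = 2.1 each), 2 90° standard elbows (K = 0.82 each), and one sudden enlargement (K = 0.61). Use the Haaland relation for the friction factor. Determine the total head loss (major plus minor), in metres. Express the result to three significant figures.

V = 4Q/(πD²) = 1.364 m/s; V²/2g = 0.09487 m
Re = 4.95×10^5, ε/D = 5.28×10^-4 → f = 0.01776 (Haaland)
Major: h_f = f(L/D)·V²/2g = 0.01776·3264·0.09487 = 5.501 m
Minor: ΣK = 6.45; h_m = ΣK·V²/2g = 0.6119 m
Total H_L = 5.501 + 0.6119 = 6.113 m

H_L ≈ 6.11 m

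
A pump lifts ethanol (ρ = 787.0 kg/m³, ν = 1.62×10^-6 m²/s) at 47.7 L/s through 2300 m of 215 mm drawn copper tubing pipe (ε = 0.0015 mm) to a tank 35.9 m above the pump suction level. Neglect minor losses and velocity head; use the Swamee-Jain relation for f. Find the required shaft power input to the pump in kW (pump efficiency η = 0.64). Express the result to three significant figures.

P_shaft ≈ 29.3 kW

V = 4Q/(πD²) = 1.314 m/s; Re = 1.74×10^5; ε/D = 6.98×10^-6; f = 0.01601
h_f = f(L/D)V²/2g = 15.07 m
Total head H = z + h_f = 35.9 + 15.07 = 50.97 m
P_hyd = ρgQH = 787.0·9.81·0.0477·50.97 = 18.77 kW
P_shaft = P_hyd/η = 18.77/0.64 = 29.33 kW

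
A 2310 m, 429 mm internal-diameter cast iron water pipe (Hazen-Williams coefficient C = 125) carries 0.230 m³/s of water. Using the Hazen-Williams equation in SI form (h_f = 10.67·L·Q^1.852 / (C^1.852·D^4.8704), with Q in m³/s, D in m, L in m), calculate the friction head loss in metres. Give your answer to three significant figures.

h_f ≈ 13.1 m

h_f = 10.67·2310·0.230^1.852 / (125^1.852·0.429^4.8704) = 13.07 m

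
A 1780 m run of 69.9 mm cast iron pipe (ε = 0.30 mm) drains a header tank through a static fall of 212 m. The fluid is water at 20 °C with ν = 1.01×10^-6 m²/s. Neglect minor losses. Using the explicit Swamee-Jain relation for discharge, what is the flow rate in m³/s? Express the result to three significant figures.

Q ≈ 0.00901 m³/s

Swamee-Jain (Type II): Q = -0.965·√(gD⁵h_f/L)·ln[ε/(3.7D) + √(3.17ν²L/(gD³h_f))]
√(gD⁵h_f/L) = √(9.81·0.0699⁵·212/1780) = 0.001396
ε/(3.7D) = 0.00116; √(3.17ν²L/(gD³h_f)) = 9.00×10^-5
Q = -0.965·0.001396·ln(0.001250) = 0.009007 m³/s
Check: V = 2.35 m/s, Re = 1.62×10^5, f = 0.02986, h_f = 213 m ≈ 212 m ✓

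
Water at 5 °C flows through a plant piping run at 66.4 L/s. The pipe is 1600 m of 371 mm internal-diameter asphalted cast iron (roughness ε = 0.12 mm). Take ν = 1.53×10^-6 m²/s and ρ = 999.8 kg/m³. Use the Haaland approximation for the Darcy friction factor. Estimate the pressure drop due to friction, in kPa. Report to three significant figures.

Δp ≈ 14.9 kPa

V = 4Q/(πD²) = 4·0.0664/(π·0.371²) = 0.6142 m/s
Re = VD/ν = 0.6142·0.371/1.53×10^-6 = 1.49×10^5 → turbulent
ε/D = 0.12/371 = 3.23×10^-4
Haaland: f = 0.01827
h_f = f(L/D)V²/(2g) = 0.01827·(1600/0.371)·0.6142²/(2·9.81) = 1.515 m
Δp = ρg·h_f = 999.8·9.81·1.515 = 14.86 kPa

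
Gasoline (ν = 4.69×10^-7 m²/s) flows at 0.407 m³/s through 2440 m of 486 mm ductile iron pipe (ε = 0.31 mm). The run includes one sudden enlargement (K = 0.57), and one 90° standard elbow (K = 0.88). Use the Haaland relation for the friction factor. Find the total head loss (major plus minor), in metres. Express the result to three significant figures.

V = 4Q/(πD²) = 2.194 m/s; V²/2g = 0.2453 m
Re = 2.27×10^6, ε/D = 6.38×10^-4 → f = 0.01785 (Haaland)
Major: h_f = f(L/D)·V²/2g = 0.01785·5021·0.2453 = 21.99 m
Minor: ΣK = 1.45; h_m = ΣK·V²/2g = 0.3557 m
Total H_L = 21.99 + 0.3557 = 22.34 m

H_L ≈ 22.3 m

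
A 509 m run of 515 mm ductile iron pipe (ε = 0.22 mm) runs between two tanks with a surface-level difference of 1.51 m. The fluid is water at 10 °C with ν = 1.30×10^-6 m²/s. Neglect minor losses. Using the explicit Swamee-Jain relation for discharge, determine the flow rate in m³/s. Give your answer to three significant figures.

Q ≈ 0.275 m³/s

Swamee-Jain (Type II): Q = -0.965·√(gD⁵h_f/L)·ln[ε/(3.7D) + √(3.17ν²L/(gD³h_f))]
√(gD⁵h_f/L) = √(9.81·0.515⁵·1.51/509) = 0.03247
ε/(3.7D) = 1.15×10^-4; √(3.17ν²L/(gD³h_f)) = 3.67×10^-5
Q = -0.965·0.03247·ln(1.522×10^-4) = 0.2754 m³/s
Check: V = 1.32 m/s, Re = 5.24×10^5, f = 0.01726, h_f = 1.52 m ≈ 1.51 m ✓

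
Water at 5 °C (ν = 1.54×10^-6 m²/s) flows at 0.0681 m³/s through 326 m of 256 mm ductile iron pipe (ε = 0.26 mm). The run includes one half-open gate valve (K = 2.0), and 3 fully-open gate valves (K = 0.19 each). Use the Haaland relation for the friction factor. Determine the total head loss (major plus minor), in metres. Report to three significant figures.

V = 4Q/(πD²) = 1.323 m/s; V²/2g = 0.08922 m
Re = 2.20×10^5, ε/D = 0.00102 → f = 0.02087 (Haaland)
Major: h_f = f(L/D)·V²/2g = 0.02087·1273·0.08922 = 2.371 m
Minor: ΣK = 2.57; h_m = ΣK·V²/2g = 0.2293 m
Total H_L = 2.371 + 0.2293 = 2.601 m

H_L ≈ 2.60 m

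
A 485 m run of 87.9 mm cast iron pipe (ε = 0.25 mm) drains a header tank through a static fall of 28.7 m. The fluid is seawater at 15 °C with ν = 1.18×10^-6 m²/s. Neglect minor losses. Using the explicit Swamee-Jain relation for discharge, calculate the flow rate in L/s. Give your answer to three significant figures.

Swamee-Jain (Type II): Q = -0.965·√(gD⁵h_f/L)·ln[ε/(3.7D) + √(3.17ν²L/(gD³h_f))]
√(gD⁵h_f/L) = √(9.81·0.0879⁵·28.7/485) = 0.001745
ε/(3.7D) = 7.69×10^-4; √(3.17ν²L/(gD³h_f)) = 1.06×10^-4
Q = -0.965·0.001745·ln(8.745×10^-4) = 0.01186 m³/s
Check: V = 1.95 m/s, Re = 1.46×10^5, f = 0.02693, h_f = 28.9 m ≈ 28.7 m ✓

Q ≈ 11.9 L/s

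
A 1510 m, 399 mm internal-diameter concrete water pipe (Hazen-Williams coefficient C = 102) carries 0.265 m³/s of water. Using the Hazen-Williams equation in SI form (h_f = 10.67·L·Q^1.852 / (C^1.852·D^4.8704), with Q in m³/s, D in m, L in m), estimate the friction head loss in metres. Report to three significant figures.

h_f ≈ 23.0 m

h_f = 10.67·1510·0.265^1.852 / (102^1.852·0.399^4.8704) = 23.04 m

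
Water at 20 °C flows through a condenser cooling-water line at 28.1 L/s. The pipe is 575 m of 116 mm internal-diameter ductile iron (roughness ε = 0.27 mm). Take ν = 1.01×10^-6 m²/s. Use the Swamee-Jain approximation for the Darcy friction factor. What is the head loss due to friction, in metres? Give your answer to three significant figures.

h_f ≈ 44.8 m

V = 4Q/(πD²) = 4·0.0281/(π·0.116²) = 2.659 m/s
Re = VD/ν = 2.659·0.116/1.01×10^-6 = 3.05×10^5 → turbulent
ε/D = 0.27/116 = 0.00233
Swamee-Jain: f = 0.02507
h_f = f(L/D)V²/(2g) = 0.02507·(575/0.116)·2.659²/(2·9.81) = 44.78 m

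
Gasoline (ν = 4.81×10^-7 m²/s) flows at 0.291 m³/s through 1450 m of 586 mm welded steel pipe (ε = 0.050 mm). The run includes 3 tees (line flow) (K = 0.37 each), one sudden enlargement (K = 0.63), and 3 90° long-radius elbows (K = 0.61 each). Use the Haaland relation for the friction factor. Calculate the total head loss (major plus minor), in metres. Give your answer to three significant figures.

V = 4Q/(πD²) = 1.079 m/s; V²/2g = 0.05934 m
Re = 1.31×10^6, ε/D = 8.53×10^-5 → f = 0.01282 (Haaland)
Major: h_f = f(L/D)·V²/2g = 0.01282·2474·0.05934 = 1.882 m
Minor: ΣK = 3.57; h_m = ΣK·V²/2g = 0.2118 m
Total H_L = 1.882 + 0.2118 = 2.093 m

H_L ≈ 2.09 m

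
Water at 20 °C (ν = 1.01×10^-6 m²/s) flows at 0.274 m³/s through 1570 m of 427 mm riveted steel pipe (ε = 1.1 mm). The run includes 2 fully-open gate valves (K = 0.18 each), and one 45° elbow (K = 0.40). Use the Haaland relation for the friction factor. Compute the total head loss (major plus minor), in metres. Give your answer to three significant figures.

V = 4Q/(πD²) = 1.913 m/s; V²/2g = 0.1866 m
Re = 8.09×10^5, ε/D = 0.00258 → f = 0.02530 (Haaland)
Major: h_f = f(L/D)·V²/2g = 0.02530·3677·0.1866 = 17.36 m
Minor: ΣK = 0.760; h_m = ΣK·V²/2g = 0.1418 m
Total H_L = 17.36 + 0.1418 = 17.50 m

H_L ≈ 17.5 m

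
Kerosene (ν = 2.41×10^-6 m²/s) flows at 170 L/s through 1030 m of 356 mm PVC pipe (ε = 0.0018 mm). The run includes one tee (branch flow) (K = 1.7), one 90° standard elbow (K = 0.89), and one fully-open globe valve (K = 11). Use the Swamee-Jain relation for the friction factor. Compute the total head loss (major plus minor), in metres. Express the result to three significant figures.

H_L ≈ 8.43 m

V = 4Q/(πD²) = 1.708 m/s; V²/2g = 0.1487 m
Re = 2.52×10^5, ε/D = 5.06×10^-6 → f = 0.01491 (Swamee-Jain)
Major: h_f = f(L/D)·V²/2g = 0.01491·2893·0.1487 = 6.412 m
Minor: ΣK = 13.6; h_m = ΣK·V²/2g = 2.020 m
Total H_L = 6.412 + 2.020 = 8.432 m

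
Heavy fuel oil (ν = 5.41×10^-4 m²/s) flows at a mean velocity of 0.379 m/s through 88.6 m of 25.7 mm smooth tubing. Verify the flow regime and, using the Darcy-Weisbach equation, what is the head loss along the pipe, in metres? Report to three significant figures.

Re = VD/ν = 0.379·0.02570/5.41×10^-4 = 18.0 → laminar (Re < 2300)
f = 64/Re = 3.555
h_f = f(L/D)V²/(2g) = 3.555·(88.6/0.02570)·0.379²/(2·9.81) = 89.72 m

h_f ≈ 89.7 m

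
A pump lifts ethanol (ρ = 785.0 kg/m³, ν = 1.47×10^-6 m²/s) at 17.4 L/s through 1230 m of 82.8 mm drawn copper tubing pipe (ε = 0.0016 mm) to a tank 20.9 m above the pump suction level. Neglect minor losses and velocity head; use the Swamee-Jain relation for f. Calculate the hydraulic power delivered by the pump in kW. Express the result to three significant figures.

P_hyd ≈ 19.7 kW

V = 4Q/(πD²) = 3.231 m/s; Re = 1.82×10^5; ε/D = 1.93×10^-5; f = 0.01599
h_f = f(L/D)V²/2g = 126.4 m
Total head H = z + h_f = 20.9 + 126.4 = 147.3 m
P_hyd = ρgQH = 785.0·9.81·0.0174·147.3 = 19.74 kW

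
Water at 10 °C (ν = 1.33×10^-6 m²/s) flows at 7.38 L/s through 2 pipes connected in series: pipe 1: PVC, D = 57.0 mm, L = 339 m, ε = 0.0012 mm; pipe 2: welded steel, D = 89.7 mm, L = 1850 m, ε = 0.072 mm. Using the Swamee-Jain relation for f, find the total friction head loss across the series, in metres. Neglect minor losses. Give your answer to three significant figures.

H ≈ 75.5 m

Pipe 1: V = 2.892 m/s, Re = 1.24×10^5, ε/D = 2.11×10^-5, f = 0.01723, h_1 = f(L/D)V²/2g = 43.69 m
Pipe 2: V = 1.168 m/s, Re = 7.88×10^4, ε/D = 8.03×10^-4, f = 0.02222, h_2 = f(L/D)V²/2g = 31.85 m
Series → Q common, losses add: H = Σh = 75.54 m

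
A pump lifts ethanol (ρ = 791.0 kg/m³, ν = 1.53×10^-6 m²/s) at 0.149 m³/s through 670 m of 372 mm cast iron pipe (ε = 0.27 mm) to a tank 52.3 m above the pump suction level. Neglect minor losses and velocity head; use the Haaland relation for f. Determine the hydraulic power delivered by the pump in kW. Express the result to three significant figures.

V = 4Q/(πD²) = 1.371 m/s; Re = 3.33×10^5; ε/D = 7.26×10^-4; f = 0.01918
h_f = f(L/D)V²/2g = 3.309 m
Total head H = z + h_f = 52.3 + 3.309 = 55.61 m
P_hyd = ρgQH = 791.0·9.81·0.149·55.61 = 64.30 kW

P_hyd ≈ 64.3 kW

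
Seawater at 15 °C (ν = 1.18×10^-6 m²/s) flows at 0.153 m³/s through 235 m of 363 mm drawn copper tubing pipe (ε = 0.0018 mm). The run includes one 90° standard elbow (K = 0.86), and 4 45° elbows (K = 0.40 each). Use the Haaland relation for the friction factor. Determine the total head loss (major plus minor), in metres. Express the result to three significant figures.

V = 4Q/(πD²) = 1.478 m/s; V²/2g = 0.1114 m
Re = 4.55×10^5, ε/D = 4.96×10^-6 → f = 0.01334 (Haaland)
Major: h_f = f(L/D)·V²/2g = 0.01334·647.4·0.1114 = 0.9619 m
Minor: ΣK = 2.46; h_m = ΣK·V²/2g = 0.2740 m
Total H_L = 0.9619 + 0.2740 = 1.236 m

H_L ≈ 1.24 m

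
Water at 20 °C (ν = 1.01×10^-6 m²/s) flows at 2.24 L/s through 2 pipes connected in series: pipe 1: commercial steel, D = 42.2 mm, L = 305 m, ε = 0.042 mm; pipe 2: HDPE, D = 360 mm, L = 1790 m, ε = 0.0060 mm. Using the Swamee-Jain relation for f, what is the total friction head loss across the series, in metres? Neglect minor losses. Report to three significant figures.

H ≈ 22.0 m

Pipe 1: V = 1.602 m/s, Re = 6.69×10^4, ε/D = 9.95×10^-4, f = 0.02329, h_1 = f(L/D)V²/2g = 22.01 m
Pipe 2: V = 0.02201 m/s, Re = 7840, ε/D = 1.67×10^-5, f = 0.03318, h_2 = f(L/D)V²/2g = 0.004072 m
Series → Q common, losses add: H = Σh = 22.01 m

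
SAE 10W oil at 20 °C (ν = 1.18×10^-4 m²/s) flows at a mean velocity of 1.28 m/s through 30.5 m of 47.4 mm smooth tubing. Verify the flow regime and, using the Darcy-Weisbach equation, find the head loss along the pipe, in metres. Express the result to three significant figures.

Re = VD/ν = 1.28·0.04740/1.18×10^-4 = 514 → laminar (Re < 2300)
f = 64/Re = 0.1245
h_f = f(L/D)V²/(2g) = 0.1245·(30.5/0.04740)·1.28²/(2·9.81) = 6.688 m

h_f ≈ 6.69 m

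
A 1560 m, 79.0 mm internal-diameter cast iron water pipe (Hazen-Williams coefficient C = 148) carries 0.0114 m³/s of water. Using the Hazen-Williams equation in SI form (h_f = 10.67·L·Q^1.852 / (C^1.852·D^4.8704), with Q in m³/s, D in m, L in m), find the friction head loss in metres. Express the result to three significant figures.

h_f = 10.67·1560·0.0114^1.852 / (148^1.852·0.0790^4.8704) = 93.83 m

h_f ≈ 93.8 m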